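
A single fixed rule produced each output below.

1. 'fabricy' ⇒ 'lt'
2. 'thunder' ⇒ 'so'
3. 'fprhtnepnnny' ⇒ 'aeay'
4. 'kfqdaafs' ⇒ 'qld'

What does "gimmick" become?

tt

In each case the input is transformed by: shift every letter 11 places forward in the alphabet (wrapping around), then keep one character in every 3, starting at position 2 (positions 2nd, 5th, 8th, ...).
For "gimmick", step one produces "rtxxtnv"; step two turns that into "tt".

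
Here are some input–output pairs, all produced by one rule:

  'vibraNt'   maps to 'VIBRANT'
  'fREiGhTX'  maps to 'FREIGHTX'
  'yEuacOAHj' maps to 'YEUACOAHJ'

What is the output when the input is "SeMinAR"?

The pattern: convert every letter to uppercase.
Applying that to "SeMinAR" gives "SEMINAR".

SEMINAR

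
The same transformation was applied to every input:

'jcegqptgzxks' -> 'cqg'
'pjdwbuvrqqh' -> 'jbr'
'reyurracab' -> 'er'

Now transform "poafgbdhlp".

Each output is the input with this applied: delete the last 3 characters, then keep one character in every 3, starting at position 2 (positions 2nd, 5th, 8th, ...).
Working it through for "poafgbdhlp": intermediate "poafgbd", final "og".

og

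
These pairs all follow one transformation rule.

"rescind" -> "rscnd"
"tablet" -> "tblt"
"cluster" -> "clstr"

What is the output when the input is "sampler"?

smplr

Each output is the input with this applied: remove every vowel.
Doing the same to "sampler": "smplr".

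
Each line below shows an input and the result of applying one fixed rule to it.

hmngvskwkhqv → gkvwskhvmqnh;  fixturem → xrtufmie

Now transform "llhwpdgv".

The transformation: take characters alternately from the front and the back (1st, last, 2nd, 2nd-last, ...), then swap the front and back halves of the string.
Applying both steps to "llhwpdgv": "lvlghdwp", then "hdwplvlg".

hdwplvlg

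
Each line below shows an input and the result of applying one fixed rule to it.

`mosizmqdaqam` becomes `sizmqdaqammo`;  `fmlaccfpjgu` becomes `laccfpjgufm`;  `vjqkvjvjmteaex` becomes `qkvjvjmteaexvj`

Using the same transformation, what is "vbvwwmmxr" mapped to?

vwwmmxrvb

What's happening: move the first 2 characters to the end (rotate left by 2).
Applying that to "vbvwwmmxr" gives "vwwmmxrvb".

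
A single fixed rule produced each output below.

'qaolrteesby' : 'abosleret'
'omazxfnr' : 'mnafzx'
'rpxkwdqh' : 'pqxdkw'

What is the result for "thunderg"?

The pattern: take characters alternately from the front and the back (1st, last, 2nd, 2nd-last, ...), then delete the first 2 characters.
For "thunderg", step one produces "tghruend"; step two turns that into "hruend".
(Check on "rpxkwdqh": → "rhpqxdkw" → "pqxdkw" ✓)

hruend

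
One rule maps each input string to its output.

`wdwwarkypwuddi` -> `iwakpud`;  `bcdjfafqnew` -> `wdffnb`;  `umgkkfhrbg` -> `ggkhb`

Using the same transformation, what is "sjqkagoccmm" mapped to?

mqaocs

What's happening: swap the first and last characters, then keep every other character starting from the first (positions 1st, 3rd, 5th, ...).
Starting from "sjqkagoccmm": after the first operation, "mjqkagoccms"; after the second, "mqaocs".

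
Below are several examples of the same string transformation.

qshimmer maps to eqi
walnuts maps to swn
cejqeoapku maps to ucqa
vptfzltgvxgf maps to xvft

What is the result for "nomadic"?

The rule is to keep one character in every 3, starting at position 1 (positions 1st, 4th, 7th, ...), then move the last character to the front.
"nomadic" → "nac" → "cna".

cna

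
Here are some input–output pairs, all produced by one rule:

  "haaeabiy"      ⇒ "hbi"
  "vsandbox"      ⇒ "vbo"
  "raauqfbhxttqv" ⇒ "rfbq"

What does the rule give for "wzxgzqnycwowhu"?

wqnwh

Rule — swap each adjacent pair of characters (1↔2, 3↔4, ...), then keep one character in every 3, starting at position 2 (positions 2nd, 5th, 8th, ...).
On "wzxgzqnycwowhu": the first step gives "zwgxqzynwcwouh", and the second then gives "wqnwh".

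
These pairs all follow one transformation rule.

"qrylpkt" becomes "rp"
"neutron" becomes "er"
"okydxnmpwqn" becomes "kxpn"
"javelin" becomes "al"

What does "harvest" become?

ae

The rule is to keep one character in every 3, starting at position 2 (positions 2nd, 5th, 8th, ...).
So "harvest" becomes "ae".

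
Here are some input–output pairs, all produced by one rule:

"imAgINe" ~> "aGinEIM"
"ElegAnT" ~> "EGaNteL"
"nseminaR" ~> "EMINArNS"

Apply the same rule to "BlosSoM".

OSsOmbL

The rule is to flip the case of every letter, then move the first 2 characters to the end (rotate left by 2).
"BlosSoM" → "bLOSsOm" → "OSsOmbL".
(Check on "ElegAnT": → "eLEGaNt" → "EGaNteL" ✓)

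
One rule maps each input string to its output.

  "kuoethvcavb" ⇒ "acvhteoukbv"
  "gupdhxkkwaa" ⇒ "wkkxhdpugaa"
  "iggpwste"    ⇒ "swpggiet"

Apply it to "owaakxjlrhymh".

Looking at the pairs, the operation is to move the last 2 characters to the front (rotate right by 2), then reverse the string.
Doing the same to "owaakxjlrhymh": "yhrljxkaawohm".

yhrljxkaawohm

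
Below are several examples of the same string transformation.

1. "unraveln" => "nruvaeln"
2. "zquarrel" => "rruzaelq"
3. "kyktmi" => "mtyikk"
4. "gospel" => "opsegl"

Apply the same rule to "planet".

nptael

The pattern: sort the characters into alphabetical order, then swap the front and back halves of the string.
"planet" → "aelnpt" → "nptael".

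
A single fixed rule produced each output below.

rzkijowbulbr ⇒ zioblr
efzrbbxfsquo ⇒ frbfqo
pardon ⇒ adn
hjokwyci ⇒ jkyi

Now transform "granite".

rnt

What's happening: keep every other character starting from the second (positions 2nd, 4th, 6th, ...).
On "granite" that produces "rnt".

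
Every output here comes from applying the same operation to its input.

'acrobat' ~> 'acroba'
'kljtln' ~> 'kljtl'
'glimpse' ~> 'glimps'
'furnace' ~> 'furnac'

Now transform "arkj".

The pattern: delete the last character.
"arkj" → "ark".

ark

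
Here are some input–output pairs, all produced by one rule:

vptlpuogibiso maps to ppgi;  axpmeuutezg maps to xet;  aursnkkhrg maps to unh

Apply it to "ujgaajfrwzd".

Looking at the pairs, the operation is to move the last character to the front, then keep one character in every 3, starting at position 3 (positions 3rd, 6th, 9th, ...).
Applying both steps to "ujgaajfrwzd": "dujgaajfrwz", then "jar".
(Check on "axpmeuutezg": → "gaxpmeuutez" → "xet" ✓)

jar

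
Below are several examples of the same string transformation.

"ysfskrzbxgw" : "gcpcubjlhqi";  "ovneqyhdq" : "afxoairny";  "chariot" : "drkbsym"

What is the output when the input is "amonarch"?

rwyxkbmk

In each case the input is transformed by: swap the first and last characters, then shift every letter 10 places forward in the alphabet (wrapping around).
On "amonarch": the first step gives "hmonarca", and the second then gives "rwyxkbmk".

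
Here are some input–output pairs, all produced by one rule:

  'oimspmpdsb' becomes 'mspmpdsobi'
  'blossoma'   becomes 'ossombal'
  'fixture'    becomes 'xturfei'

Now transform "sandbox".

In each case the input is transformed by: swap the first and last characters, then move the first 2 characters to the end (rotate left by 2).
"sandbox" → "xandbos" → "ndbosxa".

ndbosxa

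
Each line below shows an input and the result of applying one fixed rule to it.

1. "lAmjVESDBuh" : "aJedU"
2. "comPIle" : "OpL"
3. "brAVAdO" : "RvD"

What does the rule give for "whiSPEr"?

Rule — keep every other character starting from the second (positions 2nd, 4th, 6th, ...), then flip the case of every letter.
"whiSPEr" → "hSE" → "Hse".

Hse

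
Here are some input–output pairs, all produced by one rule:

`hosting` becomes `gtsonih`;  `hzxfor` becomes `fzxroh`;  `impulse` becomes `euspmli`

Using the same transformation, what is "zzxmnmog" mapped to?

gzzxonmm

Looking at the pairs, the operation is to sort the characters into reverse alphabetical order, then move the last character to the front.
For "zzxmnmog", step one produces "zzxonmmg"; step two turns that into "gzzxonmm".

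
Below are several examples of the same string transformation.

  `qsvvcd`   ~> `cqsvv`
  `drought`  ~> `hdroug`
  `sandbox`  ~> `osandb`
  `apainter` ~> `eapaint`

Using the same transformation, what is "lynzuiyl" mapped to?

Looking at the pairs, the operation is to delete the last character, then move the last character to the front.
On "lynzuiyl": the first step gives "lynzuiy", and the second then gives "ylynzui".

ylynzui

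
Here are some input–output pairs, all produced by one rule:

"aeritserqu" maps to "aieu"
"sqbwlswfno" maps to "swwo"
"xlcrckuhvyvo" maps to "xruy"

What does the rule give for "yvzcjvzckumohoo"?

yczuh

The rule is to keep one character in every 3, starting at position 1 (positions 1st, 4th, 7th, ...).
For "yvzcjvzckumohoo" the result is "yczuh".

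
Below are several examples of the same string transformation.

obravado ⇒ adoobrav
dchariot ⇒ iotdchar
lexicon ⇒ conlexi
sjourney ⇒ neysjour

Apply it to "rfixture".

urerfixt

What's happening: move the last 3 characters to the front (rotate right by 3).
So "rfixture" becomes "urerfixt".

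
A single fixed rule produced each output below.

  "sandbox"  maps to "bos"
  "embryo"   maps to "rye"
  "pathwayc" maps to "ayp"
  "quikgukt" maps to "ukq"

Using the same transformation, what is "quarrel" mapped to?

The rule is to swap the first and last characters, then keep only the last 3 characters.
Working it through for "quarrel": intermediate "luarreq", final "req".

req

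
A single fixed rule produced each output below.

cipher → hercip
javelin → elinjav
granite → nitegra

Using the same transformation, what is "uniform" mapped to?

The pattern: move the first 3 characters to the end (rotate left by 3).
On "uniform" that produces "formuni".

formuni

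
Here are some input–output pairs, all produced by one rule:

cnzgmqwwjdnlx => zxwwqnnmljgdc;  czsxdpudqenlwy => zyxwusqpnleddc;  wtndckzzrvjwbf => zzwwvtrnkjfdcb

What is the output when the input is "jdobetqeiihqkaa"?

What's happening: sort the characters into reverse alphabetical order.
Doing the same to "jdobetqeiihqkaa": "tqqokjiiheedbaa".

tqqokjiiheedbaa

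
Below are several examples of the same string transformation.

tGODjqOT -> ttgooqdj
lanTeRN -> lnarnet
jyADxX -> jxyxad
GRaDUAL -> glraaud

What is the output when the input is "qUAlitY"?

qyutail

What's happening: take characters alternately from the front and the back (1st, last, 2nd, 2nd-last, ...), then convert every letter to lowercase.
On "qUAlitY": the first step gives "qYUtAil", and the second then gives "qyutail".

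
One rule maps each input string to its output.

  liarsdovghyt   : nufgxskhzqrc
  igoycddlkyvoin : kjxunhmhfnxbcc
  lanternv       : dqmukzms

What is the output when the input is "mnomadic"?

zchblmnl

Rule — shift every letter 1 place backward in the alphabet (wrapping around), then swap the front and back halves of the string.
For "mnomadic" the result is "zchblmnl".
(Check on "lanternv": → "kzmsdqmu" → "dqmukzms" ✓)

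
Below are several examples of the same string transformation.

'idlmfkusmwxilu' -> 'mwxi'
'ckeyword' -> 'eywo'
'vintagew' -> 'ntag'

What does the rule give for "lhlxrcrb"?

lxrc

The pattern: move the last 2 characters to the front (rotate right by 2), then keep only the last 4 characters.
Applying both steps to "lhlxrcrb": "rblhlxrc", then "lxrc".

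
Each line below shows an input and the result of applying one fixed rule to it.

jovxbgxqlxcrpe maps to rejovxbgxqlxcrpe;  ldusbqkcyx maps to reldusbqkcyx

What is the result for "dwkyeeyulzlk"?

The rule is to prepend "re".
So "dwkyeeyulzlk" becomes "redwkyeeyulzlk".

redwkyeeyulzlk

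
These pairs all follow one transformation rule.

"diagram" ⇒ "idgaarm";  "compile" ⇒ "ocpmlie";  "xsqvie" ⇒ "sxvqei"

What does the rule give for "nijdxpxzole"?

The transformation: swap each adjacent pair of characters (1↔2, 3↔4, ...).
On "nijdxpxzole" that produces "indjpxzxloe".

indjpxzxloe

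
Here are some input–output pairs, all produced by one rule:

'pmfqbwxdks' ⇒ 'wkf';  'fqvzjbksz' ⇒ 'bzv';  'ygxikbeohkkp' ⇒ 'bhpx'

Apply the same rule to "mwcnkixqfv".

ifc

What's happening: keep one character in every 3, starting at position 3 (positions 3rd, 6th, 9th, ...), then move the first character to the end.
"mwcnkixqfv" → "cif" → "ifc".
(Check on "fqvzjbksz": → "vbz" → "bzv" ✓)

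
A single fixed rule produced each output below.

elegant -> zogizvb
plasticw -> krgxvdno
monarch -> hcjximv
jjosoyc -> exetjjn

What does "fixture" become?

azdmspo

What's happening: take characters alternately from the front and the back (1st, last, 2nd, 2nd-last, ...), then shift every letter 5 places backward in the alphabet (wrapping around).
Working it through for "fixture": intermediate "feirxut", final "azdmspo".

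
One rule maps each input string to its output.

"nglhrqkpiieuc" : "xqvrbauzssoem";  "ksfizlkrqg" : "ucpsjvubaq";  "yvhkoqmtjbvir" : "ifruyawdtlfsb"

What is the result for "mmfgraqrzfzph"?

The transformation: shift every letter 10 places forward in the alphabet (wrapping around).
Doing the same to "mmfgraqrzfzph": "wwpqbkabjpjzr".

wwpqbkabjpjzr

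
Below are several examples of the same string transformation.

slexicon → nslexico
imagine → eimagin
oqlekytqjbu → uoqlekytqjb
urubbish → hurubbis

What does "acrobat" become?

The rule is to move the last character to the front.
On "acrobat" that produces "tacroba".

tacroba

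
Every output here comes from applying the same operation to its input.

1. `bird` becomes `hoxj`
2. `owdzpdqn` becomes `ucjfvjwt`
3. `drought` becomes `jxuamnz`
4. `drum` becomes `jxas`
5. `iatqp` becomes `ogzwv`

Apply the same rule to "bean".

hkgt

In each case the input is transformed by: shift every letter 6 places forward in the alphabet (wrapping around).
Applying that to "bean" gives "hkgt".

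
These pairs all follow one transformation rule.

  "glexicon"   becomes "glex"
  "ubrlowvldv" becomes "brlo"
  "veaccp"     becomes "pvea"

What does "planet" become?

The rule is to swap the front and back halves of the string, then keep only the last 4 characters.
Starting from "planet": after the first operation, "netpla"; after the second, "tpla".

tpla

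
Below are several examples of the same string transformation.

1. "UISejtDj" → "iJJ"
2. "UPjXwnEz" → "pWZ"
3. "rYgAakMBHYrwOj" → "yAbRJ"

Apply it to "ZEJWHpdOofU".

What's happening: flip the case of every letter, then keep one character in every 3, starting at position 2 (positions 2nd, 5th, 8th, ...).
Starting from "ZEJWHpdOofU": after the first operation, "zejwhPDoOFu"; after the second, "ehou".

ehou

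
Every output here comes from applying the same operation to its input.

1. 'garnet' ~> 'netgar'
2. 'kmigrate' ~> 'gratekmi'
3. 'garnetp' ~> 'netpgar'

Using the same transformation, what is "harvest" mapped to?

vesthar

Rule — move the first 3 characters to the end (rotate left by 3).
"harvest" → "vesthar".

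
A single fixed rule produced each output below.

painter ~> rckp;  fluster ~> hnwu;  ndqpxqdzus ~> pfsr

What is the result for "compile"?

eqor

Looking at the pairs, the operation is to shift every letter 2 places forward in the alphabet (wrapping around), then keep only the first 4 characters.
"compile" → "eqorkng" → "eqor".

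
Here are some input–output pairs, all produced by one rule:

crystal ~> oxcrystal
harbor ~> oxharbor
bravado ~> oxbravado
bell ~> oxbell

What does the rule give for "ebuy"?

oxebuy

What's happening: prepend "ox".
So "ebuy" becomes "oxebuy".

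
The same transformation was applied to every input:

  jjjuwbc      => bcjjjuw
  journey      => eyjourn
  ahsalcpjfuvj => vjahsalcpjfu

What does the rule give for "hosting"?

What's happening: move the last 2 characters to the front (rotate right by 2).
Doing the same to "hosting": "nghosti".

nghosti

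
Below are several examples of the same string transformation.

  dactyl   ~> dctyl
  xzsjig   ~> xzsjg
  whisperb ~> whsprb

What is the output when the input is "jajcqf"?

Rule — remove every vowel.
"jajcqf" → "jjcqf".

jjcqf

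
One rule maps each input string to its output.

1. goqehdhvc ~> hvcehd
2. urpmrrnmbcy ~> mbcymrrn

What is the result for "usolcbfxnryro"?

nryrolcbfx

Each output is the input with this applied: delete the first 3 characters, then swap the front and back halves of the string.
Applying both steps to "usolcbfxnryro": "lcbfxnryro", then "nryrolcbfx".
(Check on "goqehdhvc": → "ehdhvc" → "hvcehd" ✓)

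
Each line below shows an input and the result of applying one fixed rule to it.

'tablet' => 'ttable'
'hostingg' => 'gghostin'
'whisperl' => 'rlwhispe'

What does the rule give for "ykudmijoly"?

The pattern: move the first 2 characters to the end (rotate left by 2), then swap the front and back halves of the string.
Applying both steps to "ykudmijoly": "udmijolyyk", then "olyykudmij".

olyykudmij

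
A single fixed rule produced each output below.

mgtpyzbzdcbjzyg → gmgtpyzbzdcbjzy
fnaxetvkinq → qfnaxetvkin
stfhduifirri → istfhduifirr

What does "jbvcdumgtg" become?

gjbvcdumgt

In each case the input is transformed by: move the last character to the front.
"jbvcdumgtg" → "gjbvcdumgt".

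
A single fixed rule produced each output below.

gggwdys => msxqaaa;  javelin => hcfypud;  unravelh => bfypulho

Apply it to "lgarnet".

Each output is the input with this applied: reverse the string, then shift every letter 6 places backward in the alphabet (wrapping around).
On "lgarnet": the first step gives "tenragl", and the second then gives "nyhluaf".

nyhluaf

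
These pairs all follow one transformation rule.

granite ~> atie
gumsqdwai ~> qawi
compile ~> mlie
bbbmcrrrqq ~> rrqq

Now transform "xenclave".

alev

The rule is to swap each adjacent pair of characters (1↔2, 3↔4, ...), then keep only the last 4 characters.
For "xenclave", step one produces "excnalev"; step two turns that into "alev".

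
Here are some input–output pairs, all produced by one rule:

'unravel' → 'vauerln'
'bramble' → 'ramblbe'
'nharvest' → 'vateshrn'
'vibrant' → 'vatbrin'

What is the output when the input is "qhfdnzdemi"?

The transformation: sort the characters into reverse alphabetical order, then take characters alternately from the front and the back (1st, last, 2nd, 2nd-last, ...).
Working it through for "qhfdnzdemi": intermediate "zqnmihfedd", final "zdqdnemfih".

zdqdnemfih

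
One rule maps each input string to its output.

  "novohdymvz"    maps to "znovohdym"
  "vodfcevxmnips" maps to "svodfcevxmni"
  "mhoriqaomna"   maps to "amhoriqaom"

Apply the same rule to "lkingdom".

mlkingd

What's happening: move the last character to the front, then delete the last character.
"lkingdom" → "mlkingdo" → "mlkingd".
(Check on "novohdymvz": → "znovohdymv" → "znovohdym" ✓)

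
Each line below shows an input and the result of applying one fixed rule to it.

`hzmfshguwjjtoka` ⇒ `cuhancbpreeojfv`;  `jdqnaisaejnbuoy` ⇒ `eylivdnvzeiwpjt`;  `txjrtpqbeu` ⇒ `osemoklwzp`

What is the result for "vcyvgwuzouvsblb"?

qxtqbrpujpqnwgw

What's happening: shift every letter 5 places backward in the alphabet (wrapping around).
On "vcyvgwuzouvsblb" that produces "qxtqbrpujpqnwgw".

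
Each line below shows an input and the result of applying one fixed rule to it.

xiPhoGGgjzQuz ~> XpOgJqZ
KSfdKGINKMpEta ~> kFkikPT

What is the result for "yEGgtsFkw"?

In each case the input is transformed by: flip the case of every letter, then keep every other character starting from the first (positions 1st, 3rd, 5th, ...).
Applying both steps to "yEGgtsFkw": "YegGTSfKW", then "YgTfW".

YgTfW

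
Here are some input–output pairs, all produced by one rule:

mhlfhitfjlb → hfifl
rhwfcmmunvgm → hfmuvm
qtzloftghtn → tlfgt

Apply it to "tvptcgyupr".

The rule is to keep every other character starting from the second (positions 2nd, 4th, 6th, ...).
Doing the same to "tvptcgyupr": "vtgur".

vtgur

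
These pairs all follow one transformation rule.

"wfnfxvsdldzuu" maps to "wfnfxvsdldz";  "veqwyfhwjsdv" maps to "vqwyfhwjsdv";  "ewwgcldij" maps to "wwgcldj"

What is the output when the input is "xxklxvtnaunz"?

Each output is the input with this applied: remove every vowel.
Doing the same to "xxklxvtnaunz": "xxklxvtnnz".

xxklxvtnnz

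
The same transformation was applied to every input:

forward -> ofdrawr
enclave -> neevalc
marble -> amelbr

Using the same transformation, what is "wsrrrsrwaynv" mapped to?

Each output is the input with this applied: move the first 2 characters to the end (rotate left by 2), then reverse the string.
On "wsrrrsrwaynv": the first step gives "rrrsrwaynvws", and the second then gives "swvnyawrsrrr".
(Check on "marble": → "rblema" → "amelbr" ✓)

swvnyawrsrrr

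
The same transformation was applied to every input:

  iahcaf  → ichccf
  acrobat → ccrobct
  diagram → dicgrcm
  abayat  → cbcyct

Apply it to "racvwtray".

rccvwtrcy

Looking at the pairs, the operation is to replace every "a" with "c".
Applying that to "racvwtray" gives "rccvwtrcy".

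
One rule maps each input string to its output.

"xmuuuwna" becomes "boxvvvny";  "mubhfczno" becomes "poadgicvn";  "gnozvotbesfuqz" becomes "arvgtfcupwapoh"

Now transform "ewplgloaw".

xbpmhmqxf

The pattern: shift every letter 1 place forward in the alphabet (wrapping around), then reverse the string.
For "ewplgloaw", step one produces "fxqmhmpbx"; step two turns that into "xbpmhmqxf".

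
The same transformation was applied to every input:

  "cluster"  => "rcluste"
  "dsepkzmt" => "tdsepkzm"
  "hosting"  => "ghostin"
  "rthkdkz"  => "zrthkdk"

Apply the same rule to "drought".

tdrough

What's happening: move the last character to the front.
For "drought" the result is "tdrough".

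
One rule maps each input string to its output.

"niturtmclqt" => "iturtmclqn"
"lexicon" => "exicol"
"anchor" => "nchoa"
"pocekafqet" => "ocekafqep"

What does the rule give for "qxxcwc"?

Looking at the pairs, the operation is to delete the last character, then move the first character to the end.
Doing the same to "qxxcwc": "xxcwq".

xxcwq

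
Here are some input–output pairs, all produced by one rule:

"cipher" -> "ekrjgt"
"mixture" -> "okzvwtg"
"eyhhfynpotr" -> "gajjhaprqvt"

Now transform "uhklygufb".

What's happening: shift every letter 2 places forward in the alphabet (wrapping around).
Doing the same to "uhklygufb": "wjmnaiwhd".

wjmnaiwhd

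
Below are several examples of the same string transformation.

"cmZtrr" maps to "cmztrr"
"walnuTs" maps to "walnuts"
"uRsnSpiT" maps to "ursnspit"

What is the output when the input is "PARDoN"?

pardon

Rule — convert every letter to lowercase.
Doing the same to "PARDoN": "pardon".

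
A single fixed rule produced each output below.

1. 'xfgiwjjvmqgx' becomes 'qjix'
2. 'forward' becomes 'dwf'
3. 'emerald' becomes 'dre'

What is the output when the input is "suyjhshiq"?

hjs

The transformation: keep one character in every 3, starting at position 1 (positions 1st, 4th, 7th, ...), then reverse the string.
Applying both steps to "suyjhshiq": "sjh", then "hjs".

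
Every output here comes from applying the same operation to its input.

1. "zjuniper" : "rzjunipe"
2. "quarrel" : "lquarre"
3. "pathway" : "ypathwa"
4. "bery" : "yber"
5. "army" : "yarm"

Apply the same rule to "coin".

The pattern: move the last character to the front.
On "coin" that produces "ncoi".

ncoi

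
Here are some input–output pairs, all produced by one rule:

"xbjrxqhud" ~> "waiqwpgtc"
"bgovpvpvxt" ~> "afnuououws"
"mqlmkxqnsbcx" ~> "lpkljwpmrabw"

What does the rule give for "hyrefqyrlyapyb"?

gxqdepxqkxzoxa

Looking at the pairs, the operation is to shift every letter 1 place backward in the alphabet (wrapping around).
Doing the same to "hyrefqyrlyapyb": "gxqdepxqkxzoxa".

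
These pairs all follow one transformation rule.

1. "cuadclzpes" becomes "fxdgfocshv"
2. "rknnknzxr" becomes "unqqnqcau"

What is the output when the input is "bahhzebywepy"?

edkkchebzhsb

Rule — shift every letter 3 places forward in the alphabet (wrapping around).
For "bahhzebywepy" the result is "edkkchebzhsb".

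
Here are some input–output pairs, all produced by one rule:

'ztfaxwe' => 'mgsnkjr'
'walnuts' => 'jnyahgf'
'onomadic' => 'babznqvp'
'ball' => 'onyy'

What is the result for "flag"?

The pattern: shift every letter 13 places forward in the alphabet (wrapping around) — i.e. ROT13.
Doing the same to "flag": "synt".

synt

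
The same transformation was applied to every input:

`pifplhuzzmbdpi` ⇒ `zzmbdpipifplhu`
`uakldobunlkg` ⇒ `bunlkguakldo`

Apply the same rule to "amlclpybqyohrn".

Looking at the pairs, the operation is to swap the front and back halves of the string.
Applying that to "amlclpybqyohrn" gives "bqyohrnamlclpy".

bqyohrnamlclpy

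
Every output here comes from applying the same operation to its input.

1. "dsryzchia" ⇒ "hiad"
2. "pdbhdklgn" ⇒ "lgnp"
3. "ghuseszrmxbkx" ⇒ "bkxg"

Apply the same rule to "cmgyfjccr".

ccrc

Rule — move the first character to the end, then keep only the last 4 characters.
Applying that to "cmgyfjccr" gives "ccrc".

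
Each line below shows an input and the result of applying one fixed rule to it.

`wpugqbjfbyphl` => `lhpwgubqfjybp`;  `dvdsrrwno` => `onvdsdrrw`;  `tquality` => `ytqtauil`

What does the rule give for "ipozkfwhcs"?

Looking at the pairs, the operation is to move the last 2 characters to the front (rotate right by 2), then swap each adjacent pair of characters (1↔2, 3↔4, ...).
Starting from "ipozkfwhcs": after the first operation, "csipozkfwh"; after the second, "scpizofkhw".

scpizofkhw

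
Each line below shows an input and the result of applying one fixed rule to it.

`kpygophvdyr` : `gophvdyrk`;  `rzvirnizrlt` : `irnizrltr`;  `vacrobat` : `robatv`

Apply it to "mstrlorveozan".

The transformation: move the first character to the end, then delete the first 2 characters.
On "mstrlorveozan": the first step gives "strlorveozanm", and the second then gives "rlorveozanm".
(Check on "kpygophvdyr": → "pygophvdyrk" → "gophvdyrk" ✓)

rlorveozanm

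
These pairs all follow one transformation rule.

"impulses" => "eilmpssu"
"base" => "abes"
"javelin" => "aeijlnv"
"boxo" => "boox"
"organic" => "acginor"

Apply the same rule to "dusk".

dksu

The transformation: sort the characters into alphabetical order.
On "dusk" that produces "dksu".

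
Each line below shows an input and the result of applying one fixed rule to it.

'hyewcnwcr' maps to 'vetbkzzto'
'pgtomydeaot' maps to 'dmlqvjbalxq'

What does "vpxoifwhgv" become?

Looking at the pairs, the operation is to shift every letter 3 places backward in the alphabet (wrapping around), then swap each adjacent pair of characters (1↔2, 3↔4, ...).
"vpxoifwhgv" → "mslucfetsd".
(Check on "pgtomydeaot": → "mdqljvabxlq" → "dmlqvjbalxq" ✓)

mslucfetsd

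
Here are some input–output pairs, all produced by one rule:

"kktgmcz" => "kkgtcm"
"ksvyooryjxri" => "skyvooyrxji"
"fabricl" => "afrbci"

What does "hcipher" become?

In each case the input is transformed by: swap each adjacent pair of characters (1↔2, 3↔4, ...), then delete the last character.
On "hcipher": the first step gives "chpiehr", and the second then gives "chpieh".

chpieh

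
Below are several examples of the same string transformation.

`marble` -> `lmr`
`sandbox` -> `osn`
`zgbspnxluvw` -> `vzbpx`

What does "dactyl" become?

The rule is to move the last 3 characters to the front (rotate right by 3), then keep every other character starting from the second (positions 2nd, 4th, 6th, ...).
"dactyl" → "ydc".

ydc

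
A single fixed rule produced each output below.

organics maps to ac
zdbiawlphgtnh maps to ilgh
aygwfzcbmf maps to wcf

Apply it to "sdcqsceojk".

qek

The transformation: keep one character in every 3, starting at position 1 (positions 1st, 4th, 7th, ...), then delete the first character.
"sdcqsceojk" → "sqek" → "qek".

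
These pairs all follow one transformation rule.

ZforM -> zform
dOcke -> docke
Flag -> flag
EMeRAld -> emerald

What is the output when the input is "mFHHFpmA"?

In each case the input is transformed by: convert every letter to lowercase.
Applying that to "mFHHFpmA" gives "mfhhfpma".

mfhhfpma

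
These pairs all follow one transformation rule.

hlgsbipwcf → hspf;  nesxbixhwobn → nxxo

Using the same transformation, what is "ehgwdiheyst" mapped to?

ewhs

Each output is the input with this applied: keep one character in every 3, starting at position 1 (positions 1st, 4th, 7th, ...).
On "ehgwdiheyst" that produces "ewhs".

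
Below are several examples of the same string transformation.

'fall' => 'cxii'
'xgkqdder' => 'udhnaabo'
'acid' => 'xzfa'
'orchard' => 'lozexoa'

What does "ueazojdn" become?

rbxwlgak

In each case the input is transformed by: shift every letter 3 places backward in the alphabet (wrapping around).
Applying that to "ueazojdn" gives "rbxwlgak".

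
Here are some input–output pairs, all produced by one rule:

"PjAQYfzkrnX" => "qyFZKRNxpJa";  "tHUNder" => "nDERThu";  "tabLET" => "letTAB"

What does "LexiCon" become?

IcONlEX

The pattern: move the first 3 characters to the end (rotate left by 3), then flip the case of every letter.
Working it through for "LexiCon": intermediate "iConLex", final "IcONlEX".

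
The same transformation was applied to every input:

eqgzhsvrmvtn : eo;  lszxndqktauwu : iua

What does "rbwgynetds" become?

oa

Rule — shift every letter 3 places backward in the alphabet (wrapping around), then keep only the vowels.
Starting from "rbwgynetds": after the first operation, "oytdvkbqap"; after the second, "oa".
(Check on "lszxndqktauwu": → "ipwukanhqxrtr" → "iua" ✓)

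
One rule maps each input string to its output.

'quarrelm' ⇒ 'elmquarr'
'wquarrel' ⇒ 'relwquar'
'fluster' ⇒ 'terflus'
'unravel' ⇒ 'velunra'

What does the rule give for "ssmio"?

Rule — move the last 3 characters to the front (rotate right by 3).
For "ssmio" the result is "mioss".

mioss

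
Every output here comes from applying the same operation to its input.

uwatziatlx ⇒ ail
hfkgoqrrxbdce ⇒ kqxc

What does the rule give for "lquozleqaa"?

Rule — keep one character in every 3, starting at position 3 (positions 3rd, 6th, 9th, ...).
So "lquozleqaa" becomes "ula".

ula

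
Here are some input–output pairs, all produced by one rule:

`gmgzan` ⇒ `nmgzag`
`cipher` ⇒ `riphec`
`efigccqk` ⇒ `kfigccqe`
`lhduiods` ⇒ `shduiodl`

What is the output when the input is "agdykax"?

What's happening: swap the first and last characters.
Doing the same to "agdykax": "xgdykaa".

xgdykaa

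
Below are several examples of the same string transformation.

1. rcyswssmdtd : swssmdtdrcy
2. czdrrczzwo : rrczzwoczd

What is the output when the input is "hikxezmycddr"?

xezmycddrhik

The rule is to move the first 3 characters to the end (rotate left by 3).
For "hikxezmycddr" the result is "xezmycddrhik".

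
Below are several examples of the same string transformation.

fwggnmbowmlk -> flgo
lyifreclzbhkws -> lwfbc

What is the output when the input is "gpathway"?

What's happening: take characters alternately from the front and the back (1st, last, 2nd, 2nd-last, ...), then keep one character in every 3, starting at position 1 (positions 1st, 4th, 7th, ...).
For "gpathway", step one produces "gypaawth"; step two turns that into "gat".
(Check on "lyifreclzbhkws": → "lsywikfhrbezcl" → "lwfbc" ✓)

gat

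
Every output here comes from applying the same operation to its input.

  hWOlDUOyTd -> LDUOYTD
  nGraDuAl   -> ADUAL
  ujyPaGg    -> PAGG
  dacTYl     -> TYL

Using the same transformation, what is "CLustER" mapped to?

STER

The pattern: delete the first 3 characters, then convert every letter to uppercase.
For "CLustER", step one produces "stER"; step two turns that into "STER".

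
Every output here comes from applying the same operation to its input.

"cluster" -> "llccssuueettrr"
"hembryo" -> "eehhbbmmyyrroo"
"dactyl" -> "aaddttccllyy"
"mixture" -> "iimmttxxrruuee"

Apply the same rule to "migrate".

iimmrrggttaaee

The rule is to swap each adjacent pair of characters (1↔2, 3↔4, ...), then double every character.
"migrate" → "imrgtae" → "iimmrrggttaaee".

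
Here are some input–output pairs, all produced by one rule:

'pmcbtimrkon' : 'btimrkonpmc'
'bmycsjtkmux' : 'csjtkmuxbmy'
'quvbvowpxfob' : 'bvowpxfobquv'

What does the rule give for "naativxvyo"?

The rule is to move the first 3 characters to the end (rotate left by 3).
Applying that to "naativxvyo" gives "tivxvyonaa".

tivxvyonaa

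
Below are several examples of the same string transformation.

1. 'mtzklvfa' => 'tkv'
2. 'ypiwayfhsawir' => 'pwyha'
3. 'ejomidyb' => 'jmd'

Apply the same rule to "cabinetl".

Rule — delete the last 2 characters, then keep every other character starting from the second (positions 2nd, 4th, 6th, ...).
On "cabinetl": the first step gives "cabine", and the second then gives "aie".

aie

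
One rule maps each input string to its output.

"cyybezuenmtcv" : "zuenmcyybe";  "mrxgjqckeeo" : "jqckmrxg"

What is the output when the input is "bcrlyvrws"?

Each output is the input with this applied: delete the last 3 characters, then swap the front and back halves of the string.
Applying that to "bcrlyvrws" gives "lyvbcr".

lyvbcr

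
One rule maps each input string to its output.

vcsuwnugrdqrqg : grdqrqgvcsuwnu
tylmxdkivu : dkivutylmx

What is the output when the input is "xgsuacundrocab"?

ndrocabxgsuacu

Each output is the input with this applied: swap the front and back halves of the string.
Doing the same to "xgsuacundrocab": "ndrocabxgsuacu".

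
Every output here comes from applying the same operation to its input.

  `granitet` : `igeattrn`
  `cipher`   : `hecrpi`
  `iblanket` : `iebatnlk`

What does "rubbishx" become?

ihbbxusr

The rule is to sort the characters into reverse alphabetical order, then swap the front and back halves of the string.
Working it through for "rubbishx": intermediate "xusrihbb", final "ihbbxusr".
(Check on "granitet": → "ttrnigea" → "igeattrn" ✓)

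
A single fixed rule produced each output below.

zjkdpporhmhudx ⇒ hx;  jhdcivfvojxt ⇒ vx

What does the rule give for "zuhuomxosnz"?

In each case the input is transformed by: keep one character in every 3, starting at position 2 (positions 2nd, 5th, 8th, ...), then keep only the last 2 characters.
Applying both steps to "zuhuomxosnz": "uooz", then "oz".

oz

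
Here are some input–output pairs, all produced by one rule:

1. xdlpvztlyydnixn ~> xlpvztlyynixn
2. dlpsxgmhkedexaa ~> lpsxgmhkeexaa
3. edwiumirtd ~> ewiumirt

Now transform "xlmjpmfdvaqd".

Looking at the pairs, the operation is to remove every "d".
"xlmjpmfdvaqd" → "xlmjpmfvaq".

xlmjpmfvaq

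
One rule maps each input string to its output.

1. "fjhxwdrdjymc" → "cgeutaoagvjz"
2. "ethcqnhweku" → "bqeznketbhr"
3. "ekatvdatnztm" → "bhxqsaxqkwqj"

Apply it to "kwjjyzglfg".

htggvwdicd

The transformation: shift every letter 3 places backward in the alphabet (wrapping around).
For "kwjjyzglfg" the result is "htggvwdicd".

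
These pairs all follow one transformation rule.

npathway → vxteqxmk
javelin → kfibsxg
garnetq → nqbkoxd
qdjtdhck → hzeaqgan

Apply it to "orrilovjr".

Looking at the pairs, the operation is to shift every letter 3 places backward in the alphabet (wrapping around), then reverse the string.
Working it through for "orrilovjr": intermediate "loofilsgo", final "ogslifool".

ogslifool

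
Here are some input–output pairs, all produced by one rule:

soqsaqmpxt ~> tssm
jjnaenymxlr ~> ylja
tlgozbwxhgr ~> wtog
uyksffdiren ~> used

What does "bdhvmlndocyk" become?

vncb

The transformation: keep one character in every 3, starting at position 1 (positions 1st, 4th, 7th, ...), then sort the characters into reverse alphabetical order.
For "bdhvmlndocyk", step one produces "bvnc"; step two turns that into "vncb".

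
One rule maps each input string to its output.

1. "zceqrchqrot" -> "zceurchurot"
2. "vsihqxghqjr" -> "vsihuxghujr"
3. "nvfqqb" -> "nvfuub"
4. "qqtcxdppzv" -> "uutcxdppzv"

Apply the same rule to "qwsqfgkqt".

uwsufgkut

Each output is the input with this applied: replace every "q" with "u".
So "qwsqfgkqt" becomes "uwsufgkut".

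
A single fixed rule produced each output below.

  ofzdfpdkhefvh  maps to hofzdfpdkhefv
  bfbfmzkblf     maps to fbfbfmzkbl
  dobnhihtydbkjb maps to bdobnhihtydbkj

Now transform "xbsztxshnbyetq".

qxbsztxshnbyet

Looking at the pairs, the operation is to move the last character to the front.
For "xbsztxshnbyetq" the result is "qxbsztxshnbyet".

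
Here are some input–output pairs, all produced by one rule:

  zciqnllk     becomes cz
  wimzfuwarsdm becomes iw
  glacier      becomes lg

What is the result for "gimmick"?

The rule is to swap each adjacent pair of characters (1↔2, 3↔4, ...), then keep only the first 2 characters.
Applying both steps to "gimmick": "igmmcik", then "ig".

ig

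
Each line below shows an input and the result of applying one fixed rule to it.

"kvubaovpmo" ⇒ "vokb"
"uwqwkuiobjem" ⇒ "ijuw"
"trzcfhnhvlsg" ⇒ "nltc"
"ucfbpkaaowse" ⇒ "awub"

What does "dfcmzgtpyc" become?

What's happening: keep one character in every 3, starting at position 1 (positions 1st, 4th, 7th, ...), then move the first 2 characters to the end (rotate left by 2).
"dfcmzgtpyc" → "dmtc" → "tcdm".

tcdm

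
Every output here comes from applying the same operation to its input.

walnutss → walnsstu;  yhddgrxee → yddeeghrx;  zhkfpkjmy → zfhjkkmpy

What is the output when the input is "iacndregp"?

racdeginp

Rule — sort the characters into alphabetical order, then move the last character to the front.
Working it through for "iacndregp": intermediate "acdeginpr", final "racdeginp".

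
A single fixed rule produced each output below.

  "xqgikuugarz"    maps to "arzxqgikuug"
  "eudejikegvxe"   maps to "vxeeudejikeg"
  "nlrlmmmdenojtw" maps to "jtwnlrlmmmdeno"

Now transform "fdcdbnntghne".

Rule — move the last 3 characters to the front (rotate right by 3).
For "fdcdbnntghne" the result is "hnefdcdbnntg".

hnefdcdbnntg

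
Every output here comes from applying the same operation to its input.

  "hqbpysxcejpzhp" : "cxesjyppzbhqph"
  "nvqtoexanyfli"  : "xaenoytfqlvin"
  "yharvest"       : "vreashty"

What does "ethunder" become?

In each case the input is transformed by: take characters alternately from the front and the back (1st, last, 2nd, 2nd-last, ...), then reverse the string.
Applying both steps to "ethunder": "ertehdun", then "nudhetre".

nudhetre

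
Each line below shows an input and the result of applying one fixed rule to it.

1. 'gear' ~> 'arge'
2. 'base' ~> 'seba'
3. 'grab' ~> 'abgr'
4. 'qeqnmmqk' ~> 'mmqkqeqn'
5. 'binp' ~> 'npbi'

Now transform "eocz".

czeo

In each case the input is transformed by: swap the front and back halves of the string.
"eocz" → "czeo".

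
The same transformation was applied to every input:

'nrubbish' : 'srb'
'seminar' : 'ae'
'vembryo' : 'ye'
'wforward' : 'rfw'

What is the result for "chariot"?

oh

In each case the input is transformed by: move the last 3 characters to the front (rotate right by 3), then keep one character in every 3, starting at position 2 (positions 2nd, 5th, 8th, ...).
So "chariot" becomes "oh".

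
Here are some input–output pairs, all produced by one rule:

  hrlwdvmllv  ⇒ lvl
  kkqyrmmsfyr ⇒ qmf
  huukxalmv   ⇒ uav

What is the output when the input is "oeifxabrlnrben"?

ialb

In each case the input is transformed by: keep one character in every 3, starting at position 3 (positions 3rd, 6th, 9th, ...).
So "oeifxabrlnrben" becomes "ialb".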